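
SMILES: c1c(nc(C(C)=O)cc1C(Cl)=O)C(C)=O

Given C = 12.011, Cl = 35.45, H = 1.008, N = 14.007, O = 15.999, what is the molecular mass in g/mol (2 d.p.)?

Molecular formula: C10H8ClNO3.
M = 10×12.011 + 1×35.45 + 8×1.008 + 1×14.007 + 3×15.999 = 225.63 g/mol.

225.63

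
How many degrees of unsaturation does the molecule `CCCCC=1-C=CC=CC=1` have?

4

Molecular formula from the SMILES: C10H14.
DoU = (2C + 2 + N − H − X)/2 = (2·10 + 2 + 0 − 14 − 0)/2 = 8/2 = 4.
(Structurally: 1 ring(s) + 3 π bond(s) = 4.)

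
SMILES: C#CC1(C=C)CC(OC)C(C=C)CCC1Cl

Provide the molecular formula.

C14H19ClO

Heavy atoms from the SMILES: 14 C, 1 Cl, 1 O.
Implicit hydrogens by atom environment:
  6 × C: 1 H each → 6
  5 × C: 2 H each → 10
  2 × C: no H
  1 × C: 3 H
  1 × Cl: no H
  1 × O: no H
  Total hydrogens = 19.
Molecular formula: C14H19ClO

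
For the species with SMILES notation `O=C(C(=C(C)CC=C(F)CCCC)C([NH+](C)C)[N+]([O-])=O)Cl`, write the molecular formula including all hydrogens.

Heavy atoms from the SMILES: 14 C, 1 Cl, 1 F, 2 N, 3 O.
Implicit hydrogens by atom environment:
  4 × C: 3 H each → 12
  4 × C: 2 H each → 8
  4 × C: no H
  2 × C: 1 H each → 2
  2 × O: no H
  1 × Cl: no H
  1 × F: no H
  1 × N (charge +1): 1 H
  1 × N (charge +1): no H
  1 × O (charge -1): no H
  Total hydrogens = 23.
Net charge +1.
Molecular formula: C14H23ClFN2O3+

C14H23ClFN2O3+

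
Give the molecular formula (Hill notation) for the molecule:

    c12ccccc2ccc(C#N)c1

Heavy atoms from the SMILES: 11 C, 1 N.
Implicit hydrogens by atom environment:
  7 × C (aromatic): 1 H each → 7
  3 × C (aromatic): no H
  1 × C: no H
  1 × N: no H
  Total hydrogens = 7.
Molecular formula: C11H7N

C11H7N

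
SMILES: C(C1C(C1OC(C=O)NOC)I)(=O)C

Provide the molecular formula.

Heavy atoms from the SMILES: 8 C, 1 I, 1 N, 4 O.
Implicit hydrogens by atom environment:
  5 × C: 1 H each → 5
  4 × O: no H
  2 × C: 3 H each → 6
  1 × C: no H
  1 × I: no H
  1 × N: 1 H
  Total hydrogens = 12.
Molecular formula: C8H12INO4

C8H12INO4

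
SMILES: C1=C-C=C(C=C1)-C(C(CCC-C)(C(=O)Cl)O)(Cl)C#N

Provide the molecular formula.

Heavy atoms from the SMILES: 14 C, 2 Cl, 1 N, 2 O.
Implicit hydrogens by atom environment:
  5 × C (aromatic): 1 H each → 5
  4 × C: no H
  3 × C: 2 H each → 6
  2 × Cl: no H
  1 × C: 3 H
  1 × C (aromatic): no H
  1 × N: no H
  1 × O: 1 H
  1 × O: no H
  Total hydrogens = 15.
Molecular formula: C14H15Cl2NO2

C14H15Cl2NO2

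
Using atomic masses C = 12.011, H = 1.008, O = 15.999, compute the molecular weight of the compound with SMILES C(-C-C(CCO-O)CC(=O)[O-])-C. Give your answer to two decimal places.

Molecular formula: C8H15O4-.
M = 8×12.011 + 15×1.008 + 4×15.999 = 175.20 g/mol.

175.20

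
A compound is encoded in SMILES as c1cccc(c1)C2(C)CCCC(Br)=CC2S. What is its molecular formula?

Heavy atoms from the SMILES: 1 Br, 14 C, 1 S.
Implicit hydrogens by atom environment:
  5 × C (aromatic): 1 H each → 5
  3 × C: 2 H each → 6
  2 × C: 1 H each → 2
  2 × C: no H
  1 × Br: no H
  1 × C: 3 H
  1 × C (aromatic): no H
  1 × S: 1 H
  Total hydrogens = 17.
Molecular formula: C14H17BrS

C14H17BrS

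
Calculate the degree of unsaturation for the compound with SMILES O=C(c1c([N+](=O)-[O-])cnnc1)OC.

Molecular formula from the SMILES: C6H5N3O4.
DoU = (2C + 2 + N − H − X)/2 = (2·6 + 2 + 3 − 5 − 0)/2 = 12/2 = 6.
(Structurally: 1 ring(s) + 5 π bond(s) = 6.)

6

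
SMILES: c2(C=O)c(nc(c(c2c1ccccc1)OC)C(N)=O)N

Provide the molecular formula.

Heavy atoms from the SMILES: 14 C, 3 N, 3 O.
Implicit hydrogens by atom environment:
  6 × C (aromatic): no H
  5 × C (aromatic): 1 H each → 5
  3 × O: no H
  2 × N: 2 H each → 4
  1 × C: 3 H
  1 × C: 1 H
  1 × C: no H
  1 × N (aromatic): no H
  Total hydrogens = 13.
Molecular formula: C14H13N3O3

C14H13N3O3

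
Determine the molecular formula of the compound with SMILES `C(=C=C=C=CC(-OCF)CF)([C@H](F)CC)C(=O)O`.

Heavy atoms from the SMILES: 12 C, 3 F, 3 O.
Implicit hydrogens by atom environment:
  5 × C: no H
  3 × C: 2 H each → 6
  3 × C: 1 H each → 3
  3 × F: no H
  2 × O: no H
  1 × C: 3 H
  1 × O: 1 H
  Total hydrogens = 13.
Molecular formula: C12H13F3O3

C12H13F3O3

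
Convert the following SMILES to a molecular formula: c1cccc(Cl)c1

C6H5Cl

Heavy atoms from the SMILES: 6 C, 1 Cl.
Implicit hydrogens by atom environment:
  5 × C (aromatic): 1 H each → 5
  1 × C (aromatic): no H
  1 × Cl: no H
  Total hydrogens = 5.
Molecular formula: C6H5Cl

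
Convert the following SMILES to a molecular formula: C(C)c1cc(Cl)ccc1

C8H9Cl

Heavy atoms from the SMILES: 8 C, 1 Cl.
Implicit hydrogens by atom environment:
  4 × C (aromatic): 1 H each → 4
  2 × C (aromatic): no H
  1 × C: 3 H
  1 × C: 2 H
  1 × Cl: no H
  Total hydrogens = 9.
Molecular formula: C8H9Cl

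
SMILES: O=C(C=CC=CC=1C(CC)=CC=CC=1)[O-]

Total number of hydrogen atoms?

Hydrogens are implicit in SMILES; fill each atom to its normal valence:
  4 × C (aromatic): 1 H each → 4
  4 × C: 1 H each → 4
  2 × C (aromatic): no H
  1 × C: 3 H
  1 × C: 2 H
  1 × C: no H
  1 × O: no H
  1 × O (charge -1): no H
  Total hydrogens = 13.

13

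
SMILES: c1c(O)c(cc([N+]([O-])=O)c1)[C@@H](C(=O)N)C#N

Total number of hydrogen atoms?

Hydrogens are implicit in SMILES; fill each atom to its normal valence:
  3 × C (aromatic): 1 H each → 3
  3 × C (aromatic): no H
  2 × C: no H
  2 × O: no H
  1 × C: 1 H
  1 × N: 2 H
  1 × N (charge +1): no H
  1 × N: no H
  1 × O: 1 H
  1 × O (charge -1): no H
  Total hydrogens = 7.

7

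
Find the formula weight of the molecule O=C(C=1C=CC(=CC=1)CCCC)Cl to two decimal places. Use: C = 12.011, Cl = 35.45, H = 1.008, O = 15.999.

196.67

Molecular formula: C11H13ClO.
M = 11×12.011 + 1×35.45 + 13×1.008 + 1×15.999 = 196.67 g/mol.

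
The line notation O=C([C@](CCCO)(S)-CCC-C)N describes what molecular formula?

C9H19NO2S

Heavy atoms from the SMILES: 9 C, 1 N, 2 O, 1 S.
Implicit hydrogens by atom environment:
  6 × C: 2 H each → 12
  2 × C: no H
  1 × C: 3 H
  1 × N: 2 H
  1 × O: 1 H
  1 × O: no H
  1 × S: 1 H
  Total hydrogens = 19.
Molecular formula: C9H19NO2S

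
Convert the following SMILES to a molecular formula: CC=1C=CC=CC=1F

Heavy atoms from the SMILES: 7 C, 1 F.
Implicit hydrogens by atom environment:
  4 × C (aromatic): 1 H each → 4
  2 × C (aromatic): no H
  1 × C: 3 H
  1 × F: no H
  Total hydrogens = 7.
Molecular formula: C7H7F

C7H7F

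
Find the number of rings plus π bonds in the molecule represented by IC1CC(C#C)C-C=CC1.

4

Molecular formula from the SMILES: C9H11I.
DoU = (2C + 2 + N − H − X)/2 = (2·9 + 2 + 0 − 11 − 1)/2 = 8/2 = 4.
(Structurally: 1 ring(s) + 3 π bond(s) = 4.)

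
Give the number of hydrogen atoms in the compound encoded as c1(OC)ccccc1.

Hydrogens are implicit in SMILES; fill each atom to its normal valence:
  5 × C (aromatic): 1 H each → 5
  1 × C: 3 H
  1 × C (aromatic): no H
  1 × O: no H
  Total hydrogens = 8.

8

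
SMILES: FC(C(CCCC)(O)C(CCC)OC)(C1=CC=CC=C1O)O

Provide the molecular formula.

Heavy atoms from the SMILES: 17 C, 1 F, 4 O.
Implicit hydrogens by atom environment:
  5 × C: 2 H each → 10
  4 × C (aromatic): 1 H each → 4
  3 × C: 3 H each → 9
  3 × O: 1 H each → 3
  2 × C: no H
  2 × C (aromatic): no H
  1 × C: 1 H
  1 × F: no H
  1 × O: no H
  Total hydrogens = 27.
Molecular formula: C17H27FO4

C17H27FO4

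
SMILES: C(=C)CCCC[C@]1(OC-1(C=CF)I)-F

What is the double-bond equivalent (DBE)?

3

Molecular formula from the SMILES: C10H13F2IO.
DoU = (2C + 2 + N − H − X)/2 = (2·10 + 2 + 0 − 13 − 3)/2 = 6/2 = 3.
(Structurally: 1 ring(s) + 2 π bond(s) = 3.)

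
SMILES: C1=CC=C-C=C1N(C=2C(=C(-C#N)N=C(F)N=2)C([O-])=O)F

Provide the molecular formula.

Heavy atoms from the SMILES: 12 C, 2 F, 4 N, 2 O.
Implicit hydrogens by atom environment:
  5 × C (aromatic): 1 H each → 5
  5 × C (aromatic): no H
  2 × C: no H
  2 × F: no H
  2 × N (aromatic): no H
  2 × N: no H
  1 × O: no H
  1 × O (charge -1): no H
  Total hydrogens = 5.
Net charge -1.
Molecular formula: C12H5F2N4O2-

C12H5F2N4O2-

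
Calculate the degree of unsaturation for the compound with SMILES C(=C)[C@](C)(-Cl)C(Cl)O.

Molecular formula from the SMILES: C5H8Cl2O.
DoU = (2C + 2 + N − H − X)/2 = (2·5 + 2 + 0 − 8 − 2)/2 = 2/2 = 1.
(Structurally: 0 ring(s) + 1 π bond(s) = 1.)

1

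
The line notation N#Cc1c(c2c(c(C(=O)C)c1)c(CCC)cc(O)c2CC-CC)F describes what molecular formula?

Heavy atoms from the SMILES: 20 C, 1 F, 1 N, 2 O.
Implicit hydrogens by atom environment:
  8 × C (aromatic): no H
  5 × C: 2 H each → 10
  3 × C: 3 H each → 9
  2 × C (aromatic): 1 H each → 2
  2 × C: no H
  1 × F: no H
  1 × N: no H
  1 × O: 1 H
  1 × O: no H
  Total hydrogens = 22.
Molecular formula: C20H22FNO2

C20H22FNO2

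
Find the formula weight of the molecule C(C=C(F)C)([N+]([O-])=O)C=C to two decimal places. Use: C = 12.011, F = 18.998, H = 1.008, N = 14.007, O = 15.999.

145.13

Molecular formula: C6H8FNO2.
M = 6×12.011 + 1×18.998 + 8×1.008 + 1×14.007 + 2×15.999 = 145.13 g/mol.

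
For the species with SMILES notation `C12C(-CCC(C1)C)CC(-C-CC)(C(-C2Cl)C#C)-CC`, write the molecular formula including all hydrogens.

C18H29Cl

Heavy atoms from the SMILES: 18 C, 1 Cl.
Implicit hydrogens by atom environment:
  7 × C: 2 H each → 14
  6 × C: 1 H each → 6
  3 × C: 3 H each → 9
  2 × C: no H
  1 × Cl: no H
  Total hydrogens = 29.
Molecular formula: C18H29Cl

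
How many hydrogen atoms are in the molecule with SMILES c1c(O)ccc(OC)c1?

8

Hydrogens are implicit in SMILES; fill each atom to its normal valence:
  4 × C (aromatic): 1 H each → 4
  2 × C (aromatic): no H
  1 × C: 3 H
  1 × O: 1 H
  1 × O: no H
  Total hydrogens = 8.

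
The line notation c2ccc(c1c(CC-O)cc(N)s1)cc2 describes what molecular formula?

C12H13NOS

Heavy atoms from the SMILES: 12 C, 1 N, 1 O, 1 S.
Implicit hydrogens by atom environment:
  6 × C (aromatic): 1 H each → 6
  4 × C (aromatic): no H
  2 × C: 2 H each → 4
  1 × N: 2 H
  1 × O: 1 H
  1 × S (aromatic): no H
  Total hydrogens = 13.
Molecular formula: C12H13NOS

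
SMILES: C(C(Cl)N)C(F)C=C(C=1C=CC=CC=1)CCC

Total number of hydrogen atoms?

19

Hydrogens are implicit in SMILES; fill each atom to its normal valence:
  5 × C (aromatic): 1 H each → 5
  3 × C: 2 H each → 6
  3 × C: 1 H each → 3
  1 × C: 3 H
  1 × C: no H
  1 × C (aromatic): no H
  1 × Cl: no H
  1 × F: no H
  1 × N: 2 H
  Total hydrogens = 19.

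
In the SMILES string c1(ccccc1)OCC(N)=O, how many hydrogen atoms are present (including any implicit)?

Hydrogens are implicit in SMILES; fill each atom to its normal valence:
  5 × C (aromatic): 1 H each → 5
  2 × O: no H
  1 × C: 2 H
  1 × C (aromatic): no H
  1 × C: no H
  1 × N: 2 H
  Total hydrogens = 9.

9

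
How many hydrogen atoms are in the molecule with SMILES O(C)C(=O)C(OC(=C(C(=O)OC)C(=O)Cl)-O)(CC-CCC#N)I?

15

Hydrogens are implicit in SMILES; fill each atom to its normal valence:
  7 × C: no H
  6 × O: no H
  4 × C: 2 H each → 8
  2 × C: 3 H each → 6
  1 × Cl: no H
  1 × I: no H
  1 × N: no H
  1 × O: 1 H
  Total hydrogens = 15.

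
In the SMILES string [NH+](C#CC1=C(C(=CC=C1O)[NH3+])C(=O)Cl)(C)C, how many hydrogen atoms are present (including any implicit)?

Hydrogens are implicit in SMILES; fill each atom to its normal valence:
  4 × C (aromatic): no H
  3 × C: no H
  2 × C: 3 H each → 6
  2 × C (aromatic): 1 H each → 2
  1 × Cl: no H
  1 × N (charge +1): 3 H
  1 × N (charge +1): 1 H
  1 × O: 1 H
  1 × O: no H
  Total hydrogens = 13.

13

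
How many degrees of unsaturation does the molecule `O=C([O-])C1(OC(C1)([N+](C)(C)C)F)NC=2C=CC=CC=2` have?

Molecular formula from the SMILES: C13H17FN2O3.
DoU = (2C + 2 + N − H − X)/2 = (2·13 + 2 + 2 − 17 − 1)/2 = 12/2 = 6.
(Structurally: 2 ring(s) + 4 π bond(s) = 6.)

6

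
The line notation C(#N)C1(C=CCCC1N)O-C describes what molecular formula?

Heavy atoms from the SMILES: 8 C, 2 N, 1 O.
Implicit hydrogens by atom environment:
  3 × C: 1 H each → 3
  2 × C: 2 H each → 4
  2 × C: no H
  1 × C: 3 H
  1 × N: 2 H
  1 × N: no H
  1 × O: no H
  Total hydrogens = 12.
Molecular formula: C8H12N2O

C8H12N2O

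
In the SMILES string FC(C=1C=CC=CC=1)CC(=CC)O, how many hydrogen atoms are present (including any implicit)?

13

Hydrogens are implicit in SMILES; fill each atom to its normal valence:
  5 × C (aromatic): 1 H each → 5
  2 × C: 1 H each → 2
  1 × C: 3 H
  1 × C: 2 H
  1 × C: no H
  1 × C (aromatic): no H
  1 × F: no H
  1 × O: 1 H
  Total hydrogens = 13.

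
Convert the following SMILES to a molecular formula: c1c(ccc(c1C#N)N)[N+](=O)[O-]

Heavy atoms from the SMILES: 7 C, 3 N, 2 O.
Implicit hydrogens by atom environment:
  3 × C (aromatic): 1 H each → 3
  3 × C (aromatic): no H
  1 × C: no H
  1 × N: 2 H
  1 × N: no H
  1 × N (charge +1): no H
  1 × O: no H
  1 × O (charge -1): no H
  Total hydrogens = 5.
Molecular formula: C7H5N3O2

C7H5N3O2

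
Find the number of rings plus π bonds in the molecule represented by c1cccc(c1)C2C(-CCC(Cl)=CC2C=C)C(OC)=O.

Molecular formula from the SMILES: C17H19ClO2.
DoU = (2C + 2 + N − H − X)/2 = (2·17 + 2 + 0 − 19 − 1)/2 = 16/2 = 8.
(Structurally: 2 ring(s) + 6 π bond(s) = 8.)

8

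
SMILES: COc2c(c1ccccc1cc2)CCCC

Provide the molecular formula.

Heavy atoms from the SMILES: 15 C, 1 O.
Implicit hydrogens by atom environment:
  6 × C (aromatic): 1 H each → 6
  4 × C (aromatic): no H
  3 × C: 2 H each → 6
  2 × C: 3 H each → 6
  1 × O: no H
  Total hydrogens = 18.
Molecular formula: C15H18O

C15H18O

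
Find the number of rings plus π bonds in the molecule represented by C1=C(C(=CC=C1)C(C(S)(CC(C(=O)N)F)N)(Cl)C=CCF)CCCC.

6

Molecular formula from the SMILES: C18H25ClF2N2OS.
DoU = (2C + 2 + N − H − X)/2 = (2·18 + 2 + 2 − 25 − 3)/2 = 12/2 = 6.
(Structurally: 1 ring(s) + 5 π bond(s) = 6.)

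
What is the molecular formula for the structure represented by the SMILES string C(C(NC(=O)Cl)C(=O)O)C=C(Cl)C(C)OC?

C9H13Cl2NO4

Heavy atoms from the SMILES: 9 C, 2 Cl, 1 N, 4 O.
Implicit hydrogens by atom environment:
  3 × C: 1 H each → 3
  3 × C: no H
  3 × O: no H
  2 × C: 3 H each → 6
  2 × Cl: no H
  1 × C: 2 H
  1 × N: 1 H
  1 × O: 1 H
  Total hydrogens = 13.
Molecular formula: C9H13Cl2NO4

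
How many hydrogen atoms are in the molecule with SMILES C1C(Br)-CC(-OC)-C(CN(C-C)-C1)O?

20

Hydrogens are implicit in SMILES; fill each atom to its normal valence:
  5 × C: 2 H each → 10
  3 × C: 1 H each → 3
  2 × C: 3 H each → 6
  1 × Br: no H
  1 × N: no H
  1 × O: 1 H
  1 × O: no H
  Total hydrogens = 20.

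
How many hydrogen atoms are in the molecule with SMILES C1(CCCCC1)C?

Hydrogens are implicit in SMILES; fill each atom to its normal valence:
  5 × C: 2 H each → 10
  1 × C: 3 H
  1 × C: 1 H
  Total hydrogens = 14.

14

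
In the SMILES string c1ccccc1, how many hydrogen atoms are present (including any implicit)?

6

Hydrogens are implicit in SMILES; fill each atom to its normal valence:
  6 × C (aromatic): 1 H each → 6
  Total hydrogens = 6.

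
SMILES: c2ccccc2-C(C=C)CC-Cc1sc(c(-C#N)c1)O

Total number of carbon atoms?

17

The symbol for carbon appears 17 times in the SMILES. Lowercase c denotes aromatic carbon and counts toward C.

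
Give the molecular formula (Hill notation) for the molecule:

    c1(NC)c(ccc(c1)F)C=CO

C9H10FNO

Heavy atoms from the SMILES: 9 C, 1 F, 1 N, 1 O.
Implicit hydrogens by atom environment:
  3 × C (aromatic): 1 H each → 3
  3 × C (aromatic): no H
  2 × C: 1 H each → 2
  1 × C: 3 H
  1 × F: no H
  1 × N: 1 H
  1 × O: 1 H
  Total hydrogens = 10.
Molecular formula: C9H10FNO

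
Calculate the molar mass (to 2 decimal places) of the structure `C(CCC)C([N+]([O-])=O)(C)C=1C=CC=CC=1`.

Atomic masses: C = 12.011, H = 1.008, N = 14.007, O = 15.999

207.27

Molecular formula: C12H17NO2.
M = 12×12.011 + 17×1.008 + 1×14.007 + 2×15.999 = 207.27 g/mol.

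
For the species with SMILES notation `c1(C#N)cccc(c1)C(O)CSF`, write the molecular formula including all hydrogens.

C9H8FNOS

Heavy atoms from the SMILES: 9 C, 1 F, 1 N, 1 O, 1 S.
Implicit hydrogens by atom environment:
  4 × C (aromatic): 1 H each → 4
  2 × C (aromatic): no H
  1 × C: 2 H
  1 × C: 1 H
  1 × C: no H
  1 × F: no H
  1 × N: no H
  1 × O: 1 H
  1 × S: no H
  Total hydrogens = 8.
Molecular formula: C9H8FNOS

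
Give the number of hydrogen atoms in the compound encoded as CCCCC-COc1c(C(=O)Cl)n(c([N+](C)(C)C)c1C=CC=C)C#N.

Hydrogens are implicit in SMILES; fill each atom to its normal valence:
  6 × C: 2 H each → 12
  4 × C: 3 H each → 12
  4 × C (aromatic): no H
  3 × C: 1 H each → 3
  2 × C: no H
  2 × O: no H
  1 × Cl: no H
  1 × N (aromatic): no H
  1 × N (charge +1): no H
  1 × N: no H
  Total hydrogens = 27.

27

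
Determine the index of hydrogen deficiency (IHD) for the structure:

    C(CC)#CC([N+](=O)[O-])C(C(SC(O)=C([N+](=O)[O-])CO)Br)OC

5

Molecular formula from the SMILES: C11H15BrN2O7S.
DoU = (2C + 2 + N − H − X)/2 = (2·11 + 2 + 2 − 15 − 1)/2 = 10/2 = 5.
(Structurally: 0 ring(s) + 5 π bond(s) = 5.)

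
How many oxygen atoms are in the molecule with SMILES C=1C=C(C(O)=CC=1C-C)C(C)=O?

The symbol for oxygen appears 2 times in the SMILES.

2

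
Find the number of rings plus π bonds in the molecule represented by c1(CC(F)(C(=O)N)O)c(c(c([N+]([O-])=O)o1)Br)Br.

5

Molecular formula from the SMILES: C7H5Br2FN2O5.
DoU = (2C + 2 + N − H − X)/2 = (2·7 + 2 + 2 − 5 − 3)/2 = 10/2 = 5.
(Structurally: 1 ring(s) + 4 π bond(s) = 5.)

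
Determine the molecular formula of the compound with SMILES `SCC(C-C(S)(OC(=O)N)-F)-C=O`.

Heavy atoms from the SMILES: 6 C, 1 F, 1 N, 3 O, 2 S.
Implicit hydrogens by atom environment:
  3 × O: no H
  2 × C: 2 H each → 4
  2 × C: 1 H each → 2
  2 × C: no H
  2 × S: 1 H each → 2
  1 × F: no H
  1 × N: 2 H
  Total hydrogens = 10.
Molecular formula: C6H10FNO3S2

C6H10FNO3S2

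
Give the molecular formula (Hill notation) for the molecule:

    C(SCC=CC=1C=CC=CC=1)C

C11H14S

Heavy atoms from the SMILES: 11 C, 1 S.
Implicit hydrogens by atom environment:
  5 × C (aromatic): 1 H each → 5
  2 × C: 2 H each → 4
  2 × C: 1 H each → 2
  1 × C: 3 H
  1 × C (aromatic): no H
  1 × S: no H
  Total hydrogens = 14.
Molecular formula: C11H14S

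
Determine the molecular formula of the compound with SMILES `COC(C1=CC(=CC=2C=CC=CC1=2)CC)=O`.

Heavy atoms from the SMILES: 14 C, 2 O.
Implicit hydrogens by atom environment:
  6 × C (aromatic): 1 H each → 6
  4 × C (aromatic): no H
  2 × C: 3 H each → 6
  2 × O: no H
  1 × C: 2 H
  1 × C: no H
  Total hydrogens = 14.
Molecular formula: C14H14O2

C14H14O2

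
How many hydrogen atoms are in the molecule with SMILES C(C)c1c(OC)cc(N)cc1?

13

Hydrogens are implicit in SMILES; fill each atom to its normal valence:
  3 × C (aromatic): 1 H each → 3
  3 × C (aromatic): no H
  2 × C: 3 H each → 6
  1 × C: 2 H
  1 × N: 2 H
  1 × O: no H
  Total hydrogens = 13.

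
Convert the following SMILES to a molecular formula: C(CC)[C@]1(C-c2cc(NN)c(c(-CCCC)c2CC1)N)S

C17H29N3S

Heavy atoms from the SMILES: 17 C, 3 N, 1 S.
Implicit hydrogens by atom environment:
  8 × C: 2 H each → 16
  5 × C (aromatic): no H
  2 × C: 3 H each → 6
  2 × N: 2 H each → 4
  1 × C (aromatic): 1 H
  1 × C: no H
  1 × N: 1 H
  1 × S: 1 H
  Total hydrogens = 29.
Molecular formula: C17H29N3S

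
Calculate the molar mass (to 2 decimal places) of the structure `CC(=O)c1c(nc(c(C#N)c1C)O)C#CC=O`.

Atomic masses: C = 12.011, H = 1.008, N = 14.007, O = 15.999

228.21

Molecular formula: C12H8N2O3.
M = 12×12.011 + 8×1.008 + 2×14.007 + 3×15.999 = 228.21 g/mol.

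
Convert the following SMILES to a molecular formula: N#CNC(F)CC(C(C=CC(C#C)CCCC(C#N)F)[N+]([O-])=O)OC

Heavy atoms from the SMILES: 16 C, 2 F, 4 N, 3 O.
Implicit hydrogens by atom environment:
  8 × C: 1 H each → 8
  4 × C: 2 H each → 8
  3 × C: no H
  2 × F: no H
  2 × N: no H
  2 × O: no H
  1 × C: 3 H
  1 × N: 1 H
  1 × N (charge +1): no H
  1 × O (charge -1): no H
  Total hydrogens = 20.
Molecular formula: C16H20F2N4O3

C16H20F2N4O3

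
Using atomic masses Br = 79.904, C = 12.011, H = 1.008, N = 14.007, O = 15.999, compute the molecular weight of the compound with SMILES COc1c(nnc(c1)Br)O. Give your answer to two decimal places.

Molecular formula: C5H5BrN2O2.
M = 1×79.904 + 5×12.011 + 5×1.008 + 2×14.007 + 2×15.999 = 205.01 g/mol.

205.01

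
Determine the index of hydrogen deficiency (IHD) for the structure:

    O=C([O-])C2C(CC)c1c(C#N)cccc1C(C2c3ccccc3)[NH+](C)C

12

Molecular formula from the SMILES: C22H24N2O2.
DoU = (2C + 2 + N − H − X)/2 = (2·22 + 2 + 2 − 24 − 0)/2 = 24/2 = 12.
(Structurally: 3 ring(s) + 9 π bond(s) = 12.)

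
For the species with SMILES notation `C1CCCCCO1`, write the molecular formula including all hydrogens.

C6H12O

Heavy atoms from the SMILES: 6 C, 1 O.
Implicit hydrogens by atom environment:
  6 × C: 2 H each → 12
  1 × O: no H
  Total hydrogens = 12.
Molecular formula: C6H12O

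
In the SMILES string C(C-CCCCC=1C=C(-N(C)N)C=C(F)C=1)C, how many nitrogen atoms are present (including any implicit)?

2

The symbol for nitrogen appears 2 times in the SMILES.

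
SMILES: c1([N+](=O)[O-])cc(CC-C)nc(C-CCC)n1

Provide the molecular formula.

C11H17N3O2

Heavy atoms from the SMILES: 11 C, 3 N, 2 O.
Implicit hydrogens by atom environment:
  5 × C: 2 H each → 10
  3 × C (aromatic): no H
  2 × C: 3 H each → 6
  2 × N (aromatic): no H
  1 × C (aromatic): 1 H
  1 × N (charge +1): no H
  1 × O: no H
  1 × O (charge -1): no H
  Total hydrogens = 17.
Molecular formula: C11H17N3O2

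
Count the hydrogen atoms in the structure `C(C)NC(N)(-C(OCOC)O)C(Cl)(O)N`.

Hydrogens are implicit in SMILES; fill each atom to its normal valence:
  2 × C: 3 H each → 6
  2 × C: 2 H each → 4
  2 × C: no H
  2 × N: 2 H each → 4
  2 × O: 1 H each → 2
  2 × O: no H
  1 × C: 1 H
  1 × Cl: no H
  1 × N: 1 H
  Total hydrogens = 18.

18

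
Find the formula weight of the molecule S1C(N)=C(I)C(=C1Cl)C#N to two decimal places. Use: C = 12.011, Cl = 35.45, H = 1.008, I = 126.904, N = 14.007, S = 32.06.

Molecular formula: C5H2ClIN2S.
M = 5×12.011 + 1×35.45 + 2×1.008 + 1×126.904 + 2×14.007 + 1×32.06 = 284.50 g/mol.

284.50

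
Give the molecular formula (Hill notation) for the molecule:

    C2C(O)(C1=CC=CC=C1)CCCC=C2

Heavy atoms from the SMILES: 13 C, 1 O.
Implicit hydrogens by atom environment:
  5 × C (aromatic): 1 H each → 5
  4 × C: 2 H each → 8
  2 × C: 1 H each → 2
  1 × C: no H
  1 × C (aromatic): no H
  1 × O: 1 H
  Total hydrogens = 16.
Molecular formula: C13H16O

C13H16O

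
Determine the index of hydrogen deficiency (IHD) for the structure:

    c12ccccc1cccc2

7

Molecular formula from the SMILES: C10H8.
DoU = (2C + 2 + N − H − X)/2 = (2·10 + 2 + 0 − 8 − 0)/2 = 14/2 = 7.
(Structurally: 2 ring(s) + 5 π bond(s) = 7.)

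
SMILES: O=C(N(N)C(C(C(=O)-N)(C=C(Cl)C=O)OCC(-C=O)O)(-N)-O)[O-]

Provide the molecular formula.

C10H14ClN4O8-

Heavy atoms from the SMILES: 10 C, 1 Cl, 4 N, 8 O.
Implicit hydrogens by atom environment:
  5 × C: no H
  5 × O: no H
  4 × C: 1 H each → 4
  3 × N: 2 H each → 6
  2 × O: 1 H each → 2
  1 × C: 2 H
  1 × Cl: no H
  1 × N: no H
  1 × O (charge -1): no H
  Total hydrogens = 14.
Net charge -1.
Molecular formula: C10H14ClN4O8-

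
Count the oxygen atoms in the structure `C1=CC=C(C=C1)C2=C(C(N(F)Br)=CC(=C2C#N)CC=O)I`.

The symbol for oxygen appears 1 time in the SMILES.

1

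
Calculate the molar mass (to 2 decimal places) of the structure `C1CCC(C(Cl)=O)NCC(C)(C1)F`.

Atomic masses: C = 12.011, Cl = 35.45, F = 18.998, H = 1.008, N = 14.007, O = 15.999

Molecular formula: C9H15ClFNO.
M = 9×12.011 + 1×35.45 + 1×18.998 + 15×1.008 + 1×14.007 + 1×15.999 = 207.67 g/mol.

207.67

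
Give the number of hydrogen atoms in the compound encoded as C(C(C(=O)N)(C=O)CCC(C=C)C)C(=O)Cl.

16

Hydrogens are implicit in SMILES; fill each atom to its normal valence:
  4 × C: 2 H each → 8
  3 × C: 1 H each → 3
  3 × C: no H
  3 × O: no H
  1 × C: 3 H
  1 × Cl: no H
  1 × N: 2 H
  Total hydrogens = 16.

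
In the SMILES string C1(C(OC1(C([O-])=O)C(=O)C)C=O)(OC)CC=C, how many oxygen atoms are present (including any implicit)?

6

The symbol for oxygen appears 6 times in the SMILES.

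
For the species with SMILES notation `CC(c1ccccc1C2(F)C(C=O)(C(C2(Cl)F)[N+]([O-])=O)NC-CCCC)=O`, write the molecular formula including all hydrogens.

Heavy atoms from the SMILES: 18 C, 1 Cl, 2 F, 2 N, 4 O.
Implicit hydrogens by atom environment:
  4 × C: 2 H each → 8
  4 × C (aromatic): 1 H each → 4
  4 × C: no H
  3 × O: no H
  2 × C: 3 H each → 6
  2 × C: 1 H each → 2
  2 × C (aromatic): no H
  2 × F: no H
  1 × Cl: no H
  1 × N: 1 H
  1 × N (charge +1): no H
  1 × O (charge -1): no H
  Total hydrogens = 21.
Molecular formula: C18H21ClF2N2O4

C18H21ClF2N2O4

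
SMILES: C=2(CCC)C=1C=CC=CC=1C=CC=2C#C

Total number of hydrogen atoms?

14

Hydrogens are implicit in SMILES; fill each atom to its normal valence:
  6 × C (aromatic): 1 H each → 6
  4 × C (aromatic): no H
  2 × C: 2 H each → 4
  1 × C: 3 H
  1 × C: 1 H
  1 × C: no H
  Total hydrogens = 14.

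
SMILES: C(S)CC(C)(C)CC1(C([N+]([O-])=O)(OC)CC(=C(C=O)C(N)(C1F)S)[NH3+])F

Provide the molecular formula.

Heavy atoms from the SMILES: 15 C, 2 F, 3 N, 4 O, 2 S.
Implicit hydrogens by atom environment:
  6 × C: no H
  4 × C: 2 H each → 8
  3 × C: 3 H each → 9
  3 × O: no H
  2 × C: 1 H each → 2
  2 × F: no H
  2 × S: 1 H each → 2
  1 × N (charge +1): 3 H
  1 × N: 2 H
  1 × N (charge +1): no H
  1 × O (charge -1): no H
  Total hydrogens = 26.
Net charge +1.
Molecular formula: C15H26F2N3O4S2+

C15H26F2N3O4S2+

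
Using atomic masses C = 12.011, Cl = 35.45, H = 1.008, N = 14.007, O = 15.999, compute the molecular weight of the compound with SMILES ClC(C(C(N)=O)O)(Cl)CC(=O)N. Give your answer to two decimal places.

215.03

Molecular formula: C5H8Cl2N2O3.
M = 5×12.011 + 2×35.45 + 8×1.008 + 2×14.007 + 3×15.999 = 215.03 g/mol.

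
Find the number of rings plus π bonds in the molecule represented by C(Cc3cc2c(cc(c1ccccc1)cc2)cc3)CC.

Molecular formula from the SMILES: C20H20.
DoU = (2C + 2 + N − H − X)/2 = (2·20 + 2 + 0 − 20 − 0)/2 = 22/2 = 11.
(Structurally: 3 ring(s) + 8 π bond(s) = 11.)

11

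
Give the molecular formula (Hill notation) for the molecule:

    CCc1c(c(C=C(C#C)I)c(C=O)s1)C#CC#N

Heavy atoms from the SMILES: 14 C, 1 I, 1 N, 1 O, 1 S.
Implicit hydrogens by atom environment:
  5 × C: no H
  4 × C (aromatic): no H
  3 × C: 1 H each → 3
  1 × C: 3 H
  1 × C: 2 H
  1 × I: no H
  1 × N: no H
  1 × O: no H
  1 × S (aromatic): no H
  Total hydrogens = 8.
Molecular formula: C14H8INOS

C14H8INOS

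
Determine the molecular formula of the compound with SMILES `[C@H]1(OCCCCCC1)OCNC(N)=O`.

C9H18N2O3

Heavy atoms from the SMILES: 9 C, 2 N, 3 O.
Implicit hydrogens by atom environment:
  7 × C: 2 H each → 14
  3 × O: no H
  1 × C: 1 H
  1 × C: no H
  1 × N: 2 H
  1 × N: 1 H
  Total hydrogens = 18.
Molecular formula: C9H18N2O3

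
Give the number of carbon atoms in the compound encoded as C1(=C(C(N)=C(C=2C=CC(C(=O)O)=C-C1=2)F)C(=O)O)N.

12

The symbol for carbon appears 12 times in the SMILES.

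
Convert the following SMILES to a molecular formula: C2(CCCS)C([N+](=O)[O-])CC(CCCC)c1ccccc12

Heavy atoms from the SMILES: 17 C, 1 N, 2 O, 1 S.
Implicit hydrogens by atom environment:
  7 × C: 2 H each → 14
  4 × C (aromatic): 1 H each → 4
  3 × C: 1 H each → 3
  2 × C (aromatic): no H
  1 × C: 3 H
  1 × N (charge +1): no H
  1 × O: no H
  1 × O (charge -1): no H
  1 × S: 1 H
  Total hydrogens = 25.
Molecular formula: C17H25NO2S

C17H25NO2S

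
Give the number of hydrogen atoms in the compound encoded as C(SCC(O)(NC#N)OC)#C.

8

Hydrogens are implicit in SMILES; fill each atom to its normal valence:
  3 × C: no H
  1 × C: 3 H
  1 × C: 2 H
  1 × C: 1 H
  1 × N: 1 H
  1 × N: no H
  1 × O: 1 H
  1 × O: no H
  1 × S: no H
  Total hydrogens = 8.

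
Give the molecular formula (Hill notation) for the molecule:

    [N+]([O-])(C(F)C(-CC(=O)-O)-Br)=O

C4H5BrFNO4

Heavy atoms from the SMILES: 1 Br, 4 C, 1 F, 1 N, 4 O.
Implicit hydrogens by atom environment:
  2 × C: 1 H each → 2
  2 × O: no H
  1 × Br: no H
  1 × C: 2 H
  1 × C: no H
  1 × F: no H
  1 × N (charge +1): no H
  1 × O: 1 H
  1 × O (charge -1): no H
  Total hydrogens = 5.
Molecular formula: C4H5BrFNO4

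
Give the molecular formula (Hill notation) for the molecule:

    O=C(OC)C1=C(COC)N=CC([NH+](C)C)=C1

C11H17N2O3+

Heavy atoms from the SMILES: 11 C, 2 N, 3 O.
Implicit hydrogens by atom environment:
  4 × C: 3 H each → 12
  3 × C (aromatic): no H
  3 × O: no H
  2 × C (aromatic): 1 H each → 2
  1 × C: 2 H
  1 × C: no H
  1 × N (charge +1): 1 H
  1 × N (aromatic): no H
  Total hydrogens = 17.
Net charge +1.
Molecular formula: C11H17N2O3+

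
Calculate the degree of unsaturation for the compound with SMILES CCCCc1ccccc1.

4

Molecular formula from the SMILES: C10H14.
DoU = (2C + 2 + N − H − X)/2 = (2·10 + 2 + 0 − 14 − 0)/2 = 8/2 = 4.
(Structurally: 1 ring(s) + 3 π bond(s) = 4.)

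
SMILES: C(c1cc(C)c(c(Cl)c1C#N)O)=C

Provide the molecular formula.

Heavy atoms from the SMILES: 10 C, 1 Cl, 1 N, 1 O.
Implicit hydrogens by atom environment:
  5 × C (aromatic): no H
  1 × C: 3 H
  1 × C: 2 H
  1 × C (aromatic): 1 H
  1 × C: 1 H
  1 × C: no H
  1 × Cl: no H
  1 × N: no H
  1 × O: 1 H
  Total hydrogens = 8.
Molecular formula: C10H8ClNO

C10H8ClNO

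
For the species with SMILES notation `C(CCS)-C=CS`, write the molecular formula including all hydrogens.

C5H10S2

Heavy atoms from the SMILES: 5 C, 2 S.
Implicit hydrogens by atom environment:
  3 × C: 2 H each → 6
  2 × C: 1 H each → 2
  2 × S: 1 H each → 2
  Total hydrogens = 10.
Molecular formula: C5H10S2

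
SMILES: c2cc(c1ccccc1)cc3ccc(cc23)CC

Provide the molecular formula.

Heavy atoms from the SMILES: 18 C.
Implicit hydrogens by atom environment:
  11 × C (aromatic): 1 H each → 11
  5 × C (aromatic): no H
  1 × C: 3 H
  1 × C: 2 H
  Total hydrogens = 16.
Molecular formula: C18H16

C18H16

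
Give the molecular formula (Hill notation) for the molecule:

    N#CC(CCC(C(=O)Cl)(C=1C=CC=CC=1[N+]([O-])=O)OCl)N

C12H11Cl2N3O4

Heavy atoms from the SMILES: 12 C, 2 Cl, 3 N, 4 O.
Implicit hydrogens by atom environment:
  4 × C (aromatic): 1 H each → 4
  3 × C: no H
  3 × O: no H
  2 × C: 2 H each → 4
  2 × C (aromatic): no H
  2 × Cl: no H
  1 × C: 1 H
  1 × N: 2 H
  1 × N: no H
  1 × N (charge +1): no H
  1 × O (charge -1): no H
  Total hydrogens = 11.
Molecular formula: C12H11Cl2N3O4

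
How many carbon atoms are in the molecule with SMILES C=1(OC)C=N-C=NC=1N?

5

The symbol for carbon appears 5 times in the SMILES.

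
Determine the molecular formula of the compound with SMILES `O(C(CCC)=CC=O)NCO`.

C7H13NO3

Heavy atoms from the SMILES: 7 C, 1 N, 3 O.
Implicit hydrogens by atom environment:
  3 × C: 2 H each → 6
  2 × C: 1 H each → 2
  2 × O: no H
  1 × C: 3 H
  1 × C: no H
  1 × N: 1 H
  1 × O: 1 H
  Total hydrogens = 13.
Molecular formula: C7H13NO3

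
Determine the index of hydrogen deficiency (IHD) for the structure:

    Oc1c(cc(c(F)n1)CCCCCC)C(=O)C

Molecular formula from the SMILES: C13H18FNO2.
DoU = (2C + 2 + N − H − X)/2 = (2·13 + 2 + 1 − 18 − 1)/2 = 10/2 = 5.
(Structurally: 1 ring(s) + 4 π bond(s) = 5.)

5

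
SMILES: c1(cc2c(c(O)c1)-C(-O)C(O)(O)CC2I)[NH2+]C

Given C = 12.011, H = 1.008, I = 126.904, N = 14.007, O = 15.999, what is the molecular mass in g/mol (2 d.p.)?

352.15

Molecular formula: C11H15INO4+.
M = 11×12.011 + 15×1.008 + 1×126.904 + 1×14.007 + 4×15.999 = 352.15 g/mol.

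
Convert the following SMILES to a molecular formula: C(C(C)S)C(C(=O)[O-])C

C6H11O2S-

Heavy atoms from the SMILES: 6 C, 2 O, 1 S.
Implicit hydrogens by atom environment:
  2 × C: 3 H each → 6
  2 × C: 1 H each → 2
  1 × C: 2 H
  1 × C: no H
  1 × O: no H
  1 × O (charge -1): no H
  1 × S: 1 H
  Total hydrogens = 11.
Net charge -1.
Molecular formula: C6H11O2S-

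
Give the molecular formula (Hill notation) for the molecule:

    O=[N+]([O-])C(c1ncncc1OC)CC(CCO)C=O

C11H15N3O5

Heavy atoms from the SMILES: 11 C, 3 N, 5 O.
Implicit hydrogens by atom environment:
  3 × C: 2 H each → 6
  3 × C: 1 H each → 3
  3 × O: no H
  2 × C (aromatic): 1 H each → 2
  2 × C (aromatic): no H
  2 × N (aromatic): no H
  1 × C: 3 H
  1 × N (charge +1): no H
  1 × O: 1 H
  1 × O (charge -1): no H
  Total hydrogens = 15.
Molecular formula: C11H15N3O5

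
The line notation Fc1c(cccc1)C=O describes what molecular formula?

C7H5FO

Heavy atoms from the SMILES: 7 C, 1 F, 1 O.
Implicit hydrogens by atom environment:
  4 × C (aromatic): 1 H each → 4
  2 × C (aromatic): no H
  1 × C: 1 H
  1 × F: no H
  1 × O: no H
  Total hydrogens = 5.
Molecular formula: C7H5FO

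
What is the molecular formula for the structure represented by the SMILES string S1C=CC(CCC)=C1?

C7H10S

Heavy atoms from the SMILES: 7 C, 1 S.
Implicit hydrogens by atom environment:
  3 × C (aromatic): 1 H each → 3
  2 × C: 2 H each → 4
  1 × C: 3 H
  1 × C (aromatic): no H
  1 × S (aromatic): no H
  Total hydrogens = 10.
Molecular formula: C7H10S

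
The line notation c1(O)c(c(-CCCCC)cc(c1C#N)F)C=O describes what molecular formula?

C13H14FNO2

Heavy atoms from the SMILES: 13 C, 1 F, 1 N, 2 O.
Implicit hydrogens by atom environment:
  5 × C (aromatic): no H
  4 × C: 2 H each → 8
  1 × C: 3 H
  1 × C (aromatic): 1 H
  1 × C: 1 H
  1 × C: no H
  1 × F: no H
  1 × N: no H
  1 × O: 1 H
  1 × O: no H
  Total hydrogens = 14.
Molecular formula: C13H14FNO2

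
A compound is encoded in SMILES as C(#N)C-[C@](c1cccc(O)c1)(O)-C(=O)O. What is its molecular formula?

C10H9NO4

Heavy atoms from the SMILES: 10 C, 1 N, 4 O.
Implicit hydrogens by atom environment:
  4 × C (aromatic): 1 H each → 4
  3 × C: no H
  3 × O: 1 H each → 3
  2 × C (aromatic): no H
  1 × C: 2 H
  1 × N: no H
  1 × O: no H
  Total hydrogens = 9.
Molecular formula: C10H9NO4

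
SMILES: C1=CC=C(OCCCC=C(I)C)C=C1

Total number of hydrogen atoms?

Hydrogens are implicit in SMILES; fill each atom to its normal valence:
  5 × C (aromatic): 1 H each → 5
  3 × C: 2 H each → 6
  1 × C: 3 H
  1 × C: 1 H
  1 × C: no H
  1 × C (aromatic): no H
  1 × I: no H
  1 × O: no H
  Total hydrogens = 15.

15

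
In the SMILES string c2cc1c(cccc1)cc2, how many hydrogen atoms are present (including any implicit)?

Hydrogens are implicit in SMILES; fill each atom to its normal valence:
  8 × C (aromatic): 1 H each → 8
  2 × C (aromatic): no H
  Total hydrogens = 8.

8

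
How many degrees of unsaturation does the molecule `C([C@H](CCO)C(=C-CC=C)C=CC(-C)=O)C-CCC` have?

4

Molecular formula from the SMILES: C17H28O2.
DoU = (2C + 2 + N − H − X)/2 = (2·17 + 2 + 0 − 28 − 0)/2 = 8/2 = 4.
(Structurally: 0 ring(s) + 4 π bond(s) = 4.)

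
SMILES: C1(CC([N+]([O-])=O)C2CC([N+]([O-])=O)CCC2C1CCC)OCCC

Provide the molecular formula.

Heavy atoms from the SMILES: 16 C, 2 N, 5 O.
Implicit hydrogens by atom environment:
  8 × C: 2 H each → 16
  6 × C: 1 H each → 6
  3 × O: no H
  2 × C: 3 H each → 6
  2 × N (charge +1): no H
  2 × O (charge -1): no H
  Total hydrogens = 28.
Molecular formula: C16H28N2O5

C16H28N2O5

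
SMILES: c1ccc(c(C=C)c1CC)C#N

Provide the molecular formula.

Heavy atoms from the SMILES: 11 C, 1 N.
Implicit hydrogens by atom environment:
  3 × C (aromatic): 1 H each → 3
  3 × C (aromatic): no H
  2 × C: 2 H each → 4
  1 × C: 3 H
  1 × C: 1 H
  1 × C: no H
  1 × N: no H
  Total hydrogens = 11.
Molecular formula: C11H11N

C11H11N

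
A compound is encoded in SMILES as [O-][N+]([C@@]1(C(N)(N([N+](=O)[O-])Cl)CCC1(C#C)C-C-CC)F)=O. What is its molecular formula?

C11H16ClFN4O4

Heavy atoms from the SMILES: 11 C, 1 Cl, 1 F, 4 N, 4 O.
Implicit hydrogens by atom environment:
  5 × C: 2 H each → 10
  4 × C: no H
  2 × N (charge +1): no H
  2 × O: no H
  2 × O (charge -1): no H
  1 × C: 3 H
  1 × C: 1 H
  1 × Cl: no H
  1 × F: no H
  1 × N: 2 H
  1 × N: no H
  Total hydrogens = 16.
Molecular formula: C11H16ClFN4O4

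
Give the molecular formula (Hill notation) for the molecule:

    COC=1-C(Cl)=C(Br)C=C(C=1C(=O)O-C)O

C9H8BrClO4

Heavy atoms from the SMILES: 1 Br, 9 C, 1 Cl, 4 O.
Implicit hydrogens by atom environment:
  5 × C (aromatic): no H
  3 × O: no H
  2 × C: 3 H each → 6
  1 × Br: no H
  1 × C (aromatic): 1 H
  1 × C: no H
  1 × Cl: no H
  1 × O: 1 H
  Total hydrogens = 8.
Molecular formula: C9H8BrClO4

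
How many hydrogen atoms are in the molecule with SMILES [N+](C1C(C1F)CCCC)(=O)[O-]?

Hydrogens are implicit in SMILES; fill each atom to its normal valence:
  3 × C: 2 H each → 6
  3 × C: 1 H each → 3
  1 × C: 3 H
  1 × F: no H
  1 × N (charge +1): no H
  1 × O: no H
  1 × O (charge -1): no H
  Total hydrogens = 12.

12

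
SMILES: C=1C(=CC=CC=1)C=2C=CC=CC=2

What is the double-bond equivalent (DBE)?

8

Molecular formula from the SMILES: C12H10.
DoU = (2C + 2 + N − H − X)/2 = (2·12 + 2 + 0 − 10 − 0)/2 = 16/2 = 8.
(Structurally: 2 ring(s) + 6 π bond(s) = 8.)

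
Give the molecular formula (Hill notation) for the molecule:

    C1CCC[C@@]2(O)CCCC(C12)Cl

C10H17ClO

Heavy atoms from the SMILES: 10 C, 1 Cl, 1 O.
Implicit hydrogens by atom environment:
  7 × C: 2 H each → 14
  2 × C: 1 H each → 2
  1 × C: no H
  1 × Cl: no H
  1 × O: 1 H
  Total hydrogens = 17.
Molecular formula: C10H17ClO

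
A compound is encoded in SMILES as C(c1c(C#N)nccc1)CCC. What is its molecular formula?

C10H12N2

Heavy atoms from the SMILES: 10 C, 2 N.
Implicit hydrogens by atom environment:
  3 × C: 2 H each → 6
  3 × C (aromatic): 1 H each → 3
  2 × C (aromatic): no H
  1 × C: 3 H
  1 × C: no H
  1 × N (aromatic): no H
  1 × N: no H
  Total hydrogens = 12.
Molecular formula: C10H12N2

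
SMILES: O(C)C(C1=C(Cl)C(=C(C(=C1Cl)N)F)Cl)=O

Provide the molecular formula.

C8H5Cl3FNO2

Heavy atoms from the SMILES: 8 C, 3 Cl, 1 F, 1 N, 2 O.
Implicit hydrogens by atom environment:
  6 × C (aromatic): no H
  3 × Cl: no H
  2 × O: no H
  1 × C: 3 H
  1 × C: no H
  1 × F: no H
  1 × N: 2 H
  Total hydrogens = 5.
Molecular formula: C8H5Cl3FNO2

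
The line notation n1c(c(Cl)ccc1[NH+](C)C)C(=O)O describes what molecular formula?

Heavy atoms from the SMILES: 8 C, 1 Cl, 2 N, 2 O.
Implicit hydrogens by atom environment:
  3 × C (aromatic): no H
  2 × C: 3 H each → 6
  2 × C (aromatic): 1 H each → 2
  1 × C: no H
  1 × Cl: no H
  1 × N (charge +1): 1 H
  1 × N (aromatic): no H
  1 × O: 1 H
  1 × O: no H
  Total hydrogens = 10.
Net charge +1.
Molecular formula: C8H10ClN2O2+

C8H10ClN2O2+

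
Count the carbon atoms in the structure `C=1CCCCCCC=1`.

8

The symbol for carbon appears 8 times in the SMILES.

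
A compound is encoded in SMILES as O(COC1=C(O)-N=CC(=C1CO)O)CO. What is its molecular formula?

C8H11NO6

Heavy atoms from the SMILES: 8 C, 1 N, 6 O.
Implicit hydrogens by atom environment:
  4 × C (aromatic): no H
  4 × O: 1 H each → 4
  3 × C: 2 H each → 6
  2 × O: no H
  1 × C (aromatic): 1 H
  1 × N (aromatic): no H
  Total hydrogens = 11.
Molecular formula: C8H11NO6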